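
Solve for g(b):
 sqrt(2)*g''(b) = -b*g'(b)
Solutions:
 g(b) = C1 + C2*erf(2^(1/4)*b/2)


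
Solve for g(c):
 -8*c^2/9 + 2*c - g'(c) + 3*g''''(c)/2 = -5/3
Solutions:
 g(c) = C1 + C4*exp(2^(1/3)*3^(2/3)*c/3) - 8*c^3/27 + c^2 + 5*c/3 + (C2*sin(2^(1/3)*3^(1/6)*c/2) + C3*cos(2^(1/3)*3^(1/6)*c/2))*exp(-2^(1/3)*3^(2/3)*c/6)


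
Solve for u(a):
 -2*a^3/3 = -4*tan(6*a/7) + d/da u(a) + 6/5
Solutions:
 u(a) = C1 - a^4/6 - 6*a/5 - 14*log(cos(6*a/7))/3


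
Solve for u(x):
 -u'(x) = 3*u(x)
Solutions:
 u(x) = C1*exp(-3*x)


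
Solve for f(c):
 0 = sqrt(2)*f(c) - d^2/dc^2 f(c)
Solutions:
 f(c) = C1*exp(-2^(1/4)*c) + C2*exp(2^(1/4)*c)


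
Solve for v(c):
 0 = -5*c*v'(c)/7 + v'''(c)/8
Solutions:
 v(c) = C1 + Integral(C2*airyai(2*5^(1/3)*7^(2/3)*c/7) + C3*airybi(2*5^(1/3)*7^(2/3)*c/7), c)


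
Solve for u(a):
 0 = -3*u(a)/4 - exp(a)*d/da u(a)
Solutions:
 u(a) = C1*exp(3*exp(-a)/4)


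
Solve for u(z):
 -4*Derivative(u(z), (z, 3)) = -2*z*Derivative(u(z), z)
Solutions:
 u(z) = C1 + Integral(C2*airyai(2^(2/3)*z/2) + C3*airybi(2^(2/3)*z/2), z)


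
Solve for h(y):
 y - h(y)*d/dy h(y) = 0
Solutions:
 h(y) = -sqrt(C1 + y^2)
 h(y) = sqrt(C1 + y^2)


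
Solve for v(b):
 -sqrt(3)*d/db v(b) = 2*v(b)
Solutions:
 v(b) = C1*exp(-2*sqrt(3)*b/3)


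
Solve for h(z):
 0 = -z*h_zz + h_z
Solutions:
 h(z) = C1 + C2*z^2


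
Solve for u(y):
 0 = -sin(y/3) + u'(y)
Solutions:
 u(y) = C1 - 3*cos(y/3)


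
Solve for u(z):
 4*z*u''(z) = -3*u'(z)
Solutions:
 u(z) = C1 + C2*z^(1/4)


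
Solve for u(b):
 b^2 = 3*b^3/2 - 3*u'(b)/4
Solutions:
 u(b) = C1 + b^4/2 - 4*b^3/9


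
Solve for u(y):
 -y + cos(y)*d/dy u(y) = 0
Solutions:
 u(y) = C1 + Integral(y/cos(y), y)


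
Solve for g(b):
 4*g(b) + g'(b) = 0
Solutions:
 g(b) = C1*exp(-4*b)


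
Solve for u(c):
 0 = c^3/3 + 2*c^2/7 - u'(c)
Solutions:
 u(c) = C1 + c^4/12 + 2*c^3/21


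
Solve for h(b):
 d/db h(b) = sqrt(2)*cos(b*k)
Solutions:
 h(b) = C1 + sqrt(2)*sin(b*k)/k


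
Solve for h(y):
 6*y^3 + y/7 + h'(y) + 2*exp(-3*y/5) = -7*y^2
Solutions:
 h(y) = C1 - 3*y^4/2 - 7*y^3/3 - y^2/14 + 10*exp(-3*y/5)/3


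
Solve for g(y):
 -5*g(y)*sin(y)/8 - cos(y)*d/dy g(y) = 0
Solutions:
 g(y) = C1*cos(y)^(5/8)


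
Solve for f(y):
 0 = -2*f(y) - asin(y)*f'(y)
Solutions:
 f(y) = C1*exp(-2*Integral(1/asin(y), y))


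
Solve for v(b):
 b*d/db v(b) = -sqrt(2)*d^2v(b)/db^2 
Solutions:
 v(b) = C1 + C2*erf(2^(1/4)*b/2)


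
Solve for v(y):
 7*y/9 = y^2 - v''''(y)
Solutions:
 v(y) = C1 + C2*y + C3*y^2 + C4*y^3 + y^6/360 - 7*y^5/1080


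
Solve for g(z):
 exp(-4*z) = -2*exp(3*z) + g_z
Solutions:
 g(z) = C1 + 2*exp(3*z)/3 - exp(-4*z)/4


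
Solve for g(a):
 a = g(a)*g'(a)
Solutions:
 g(a) = -sqrt(C1 + a^2)
 g(a) = sqrt(C1 + a^2)


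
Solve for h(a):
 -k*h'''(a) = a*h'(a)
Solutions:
 h(a) = C1 + Integral(C2*airyai(a*(-1/k)^(1/3)) + C3*airybi(a*(-1/k)^(1/3)), a)


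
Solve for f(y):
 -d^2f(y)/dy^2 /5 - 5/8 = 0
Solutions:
 f(y) = C1 + C2*y - 25*y^2/16


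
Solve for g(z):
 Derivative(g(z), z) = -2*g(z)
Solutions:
 g(z) = C1*exp(-2*z)


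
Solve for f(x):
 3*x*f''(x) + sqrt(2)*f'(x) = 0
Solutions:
 f(x) = C1 + C2*x^(1 - sqrt(2)/3)


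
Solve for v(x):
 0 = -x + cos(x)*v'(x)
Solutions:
 v(x) = C1 + Integral(x/cos(x), x)


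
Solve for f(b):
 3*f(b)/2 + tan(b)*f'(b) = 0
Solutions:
 f(b) = C1/sin(b)^(3/2)


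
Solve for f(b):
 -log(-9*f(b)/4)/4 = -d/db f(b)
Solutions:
 -4*Integral(1/(log(-_y) - 2*log(2) + 2*log(3)), (_y, f(b))) = C1 - b


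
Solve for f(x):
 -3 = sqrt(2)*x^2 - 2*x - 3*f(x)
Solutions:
 f(x) = sqrt(2)*x^2/3 - 2*x/3 + 1


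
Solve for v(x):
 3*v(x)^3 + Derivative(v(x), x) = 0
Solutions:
 v(x) = -sqrt(2)*sqrt(-1/(C1 - 3*x))/2
 v(x) = sqrt(2)*sqrt(-1/(C1 - 3*x))/2


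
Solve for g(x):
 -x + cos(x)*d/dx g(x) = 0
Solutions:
 g(x) = C1 + Integral(x/cos(x), x)


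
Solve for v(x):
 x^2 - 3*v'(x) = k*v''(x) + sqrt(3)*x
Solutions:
 v(x) = C1 + C2*exp(-3*x/k) + 2*k^2*x/27 - k*x^2/9 + sqrt(3)*k*x/9 + x^3/9 - sqrt(3)*x^2/6


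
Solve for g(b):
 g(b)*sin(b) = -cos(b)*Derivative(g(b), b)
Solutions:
 g(b) = C1*cos(b)


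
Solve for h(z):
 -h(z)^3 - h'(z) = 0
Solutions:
 h(z) = -sqrt(2)*sqrt(-1/(C1 - z))/2
 h(z) = sqrt(2)*sqrt(-1/(C1 - z))/2


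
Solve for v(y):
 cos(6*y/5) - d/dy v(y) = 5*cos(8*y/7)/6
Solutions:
 v(y) = C1 - 35*sin(8*y/7)/48 + 5*sin(6*y/5)/6


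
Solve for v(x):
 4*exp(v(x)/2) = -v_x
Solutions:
 v(x) = 2*log(1/(C1 + 4*x)) + 2*log(2)


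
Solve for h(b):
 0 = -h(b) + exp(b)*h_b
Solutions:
 h(b) = C1*exp(-exp(-b))


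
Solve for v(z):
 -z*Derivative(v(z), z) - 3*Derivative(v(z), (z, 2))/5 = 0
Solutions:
 v(z) = C1 + C2*erf(sqrt(30)*z/6)


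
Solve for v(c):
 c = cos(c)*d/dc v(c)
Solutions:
 v(c) = C1 + Integral(c/cos(c), c)


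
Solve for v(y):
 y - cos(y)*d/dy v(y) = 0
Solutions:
 v(y) = C1 + Integral(y/cos(y), y)


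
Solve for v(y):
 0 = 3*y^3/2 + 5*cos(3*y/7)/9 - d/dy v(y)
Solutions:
 v(y) = C1 + 3*y^4/8 + 35*sin(3*y/7)/27


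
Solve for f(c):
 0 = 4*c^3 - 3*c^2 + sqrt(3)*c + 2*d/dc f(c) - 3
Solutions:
 f(c) = C1 - c^4/2 + c^3/2 - sqrt(3)*c^2/4 + 3*c/2


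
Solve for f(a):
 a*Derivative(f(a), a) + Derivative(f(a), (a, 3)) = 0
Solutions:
 f(a) = C1 + Integral(C2*airyai(-a) + C3*airybi(-a), a)


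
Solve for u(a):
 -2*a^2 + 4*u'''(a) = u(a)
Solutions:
 u(a) = C3*exp(2^(1/3)*a/2) - 2*a^2 + (C1*sin(2^(1/3)*sqrt(3)*a/4) + C2*cos(2^(1/3)*sqrt(3)*a/4))*exp(-2^(1/3)*a/4)


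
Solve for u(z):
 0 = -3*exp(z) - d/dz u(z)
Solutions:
 u(z) = C1 - 3*exp(z)


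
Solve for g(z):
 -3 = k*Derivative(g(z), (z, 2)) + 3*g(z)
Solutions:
 g(z) = C1*exp(-sqrt(3)*z*sqrt(-1/k)) + C2*exp(sqrt(3)*z*sqrt(-1/k)) - 1


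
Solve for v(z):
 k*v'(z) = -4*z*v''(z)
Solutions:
 v(z) = C1 + z^(1 - re(k)/4)*(C2*sin(log(z)*Abs(im(k))/4) + C3*cos(log(z)*im(k)/4))


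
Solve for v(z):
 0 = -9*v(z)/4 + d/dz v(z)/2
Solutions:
 v(z) = C1*exp(9*z/2)


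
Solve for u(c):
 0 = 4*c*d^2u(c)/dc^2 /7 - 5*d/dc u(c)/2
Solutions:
 u(c) = C1 + C2*c^(43/8)


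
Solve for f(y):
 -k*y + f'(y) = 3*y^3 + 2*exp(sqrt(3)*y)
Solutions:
 f(y) = C1 + k*y^2/2 + 3*y^4/4 + 2*sqrt(3)*exp(sqrt(3)*y)/3


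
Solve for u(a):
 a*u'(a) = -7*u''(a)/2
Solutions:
 u(a) = C1 + C2*erf(sqrt(7)*a/7)


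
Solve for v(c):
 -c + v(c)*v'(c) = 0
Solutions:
 v(c) = -sqrt(C1 + c^2)
 v(c) = sqrt(C1 + c^2)


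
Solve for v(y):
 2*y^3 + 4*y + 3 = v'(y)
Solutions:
 v(y) = C1 + y^4/2 + 2*y^2 + 3*y


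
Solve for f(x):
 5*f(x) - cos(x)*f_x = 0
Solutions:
 f(x) = C1*sqrt(sin(x) + 1)*(sin(x)^2 + 2*sin(x) + 1)/(sqrt(sin(x) - 1)*(sin(x)^2 - 2*sin(x) + 1))


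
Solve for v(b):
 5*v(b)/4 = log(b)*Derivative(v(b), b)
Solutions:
 v(b) = C1*exp(5*li(b)/4)


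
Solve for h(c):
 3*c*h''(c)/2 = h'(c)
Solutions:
 h(c) = C1 + C2*c^(5/3)


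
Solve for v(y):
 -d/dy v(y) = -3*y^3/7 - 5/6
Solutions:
 v(y) = C1 + 3*y^4/28 + 5*y/6


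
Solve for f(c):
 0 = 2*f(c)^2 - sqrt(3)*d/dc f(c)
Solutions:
 f(c) = -3/(C1 + 2*sqrt(3)*c)


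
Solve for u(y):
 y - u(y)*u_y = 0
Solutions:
 u(y) = -sqrt(C1 + y^2)
 u(y) = sqrt(C1 + y^2)


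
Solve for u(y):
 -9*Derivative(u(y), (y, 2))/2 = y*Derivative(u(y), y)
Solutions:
 u(y) = C1 + C2*erf(y/3)


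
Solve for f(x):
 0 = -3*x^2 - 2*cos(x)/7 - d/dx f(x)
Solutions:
 f(x) = C1 - x^3 - 2*sin(x)/7


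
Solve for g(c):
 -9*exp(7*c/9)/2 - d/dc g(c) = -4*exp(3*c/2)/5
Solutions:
 g(c) = C1 - 81*exp(7*c/9)/14 + 8*exp(3*c/2)/15


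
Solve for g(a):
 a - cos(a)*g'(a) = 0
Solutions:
 g(a) = C1 + Integral(a/cos(a), a)


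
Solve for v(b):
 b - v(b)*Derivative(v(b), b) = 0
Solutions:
 v(b) = -sqrt(C1 + b^2)
 v(b) = sqrt(C1 + b^2)


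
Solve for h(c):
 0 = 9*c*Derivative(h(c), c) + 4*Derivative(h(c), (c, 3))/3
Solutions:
 h(c) = C1 + Integral(C2*airyai(-3*2^(1/3)*c/2) + C3*airybi(-3*2^(1/3)*c/2), c)


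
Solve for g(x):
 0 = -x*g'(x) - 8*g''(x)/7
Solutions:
 g(x) = C1 + C2*erf(sqrt(7)*x/4)


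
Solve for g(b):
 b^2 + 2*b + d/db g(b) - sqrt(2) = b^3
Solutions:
 g(b) = C1 + b^4/4 - b^3/3 - b^2 + sqrt(2)*b


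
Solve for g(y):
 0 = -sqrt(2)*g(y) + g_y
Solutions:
 g(y) = C1*exp(sqrt(2)*y)


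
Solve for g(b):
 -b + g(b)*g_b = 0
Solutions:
 g(b) = -sqrt(C1 + b^2)
 g(b) = sqrt(C1 + b^2)


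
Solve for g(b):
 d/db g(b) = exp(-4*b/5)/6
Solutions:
 g(b) = C1 - 5*exp(-4*b/5)/24


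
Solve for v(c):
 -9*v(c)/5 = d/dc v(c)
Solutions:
 v(c) = C1*exp(-9*c/5)


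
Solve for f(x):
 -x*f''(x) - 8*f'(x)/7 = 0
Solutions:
 f(x) = C1 + C2/x^(1/7)


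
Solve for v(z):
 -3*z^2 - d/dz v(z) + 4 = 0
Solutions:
 v(z) = C1 - z^3 + 4*z


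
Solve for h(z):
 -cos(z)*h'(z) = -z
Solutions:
 h(z) = C1 + Integral(z/cos(z), z)


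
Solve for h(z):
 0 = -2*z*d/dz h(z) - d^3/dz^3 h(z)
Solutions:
 h(z) = C1 + Integral(C2*airyai(-2^(1/3)*z) + C3*airybi(-2^(1/3)*z), z)


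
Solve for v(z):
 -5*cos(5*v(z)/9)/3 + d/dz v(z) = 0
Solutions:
 -5*z/3 - 9*log(sin(5*v(z)/9) - 1)/10 + 9*log(sin(5*v(z)/9) + 1)/10 = C1


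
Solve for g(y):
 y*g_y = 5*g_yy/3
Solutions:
 g(y) = C1 + C2*erfi(sqrt(30)*y/10)


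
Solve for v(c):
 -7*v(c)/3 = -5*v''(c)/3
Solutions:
 v(c) = C1*exp(-sqrt(35)*c/5) + C2*exp(sqrt(35)*c/5)


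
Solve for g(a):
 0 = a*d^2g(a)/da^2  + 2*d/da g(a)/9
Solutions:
 g(a) = C1 + C2*a^(7/9)


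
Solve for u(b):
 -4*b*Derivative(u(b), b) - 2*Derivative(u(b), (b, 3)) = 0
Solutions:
 u(b) = C1 + Integral(C2*airyai(-2^(1/3)*b) + C3*airybi(-2^(1/3)*b), b)


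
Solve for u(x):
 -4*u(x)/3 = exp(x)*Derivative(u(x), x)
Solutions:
 u(x) = C1*exp(4*exp(-x)/3)


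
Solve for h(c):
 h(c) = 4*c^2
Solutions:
 h(c) = 4*c^2


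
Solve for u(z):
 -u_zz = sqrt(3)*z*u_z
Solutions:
 u(z) = C1 + C2*erf(sqrt(2)*3^(1/4)*z/2)


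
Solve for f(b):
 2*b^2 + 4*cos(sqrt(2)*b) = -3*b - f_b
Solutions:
 f(b) = C1 - 2*b^3/3 - 3*b^2/2 - 2*sqrt(2)*sin(sqrt(2)*b)


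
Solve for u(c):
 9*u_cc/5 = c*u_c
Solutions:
 u(c) = C1 + C2*erfi(sqrt(10)*c/6)


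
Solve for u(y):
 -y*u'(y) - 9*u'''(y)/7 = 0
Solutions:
 u(y) = C1 + Integral(C2*airyai(-21^(1/3)*y/3) + C3*airybi(-21^(1/3)*y/3), y)


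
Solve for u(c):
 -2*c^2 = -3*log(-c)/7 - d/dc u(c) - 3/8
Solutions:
 u(c) = C1 + 2*c^3/3 - 3*c*log(-c)/7 + 3*c/56


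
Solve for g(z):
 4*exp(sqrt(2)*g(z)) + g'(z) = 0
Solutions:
 g(z) = sqrt(2)*(2*log(1/(C1 + 4*z)) - log(2))/4


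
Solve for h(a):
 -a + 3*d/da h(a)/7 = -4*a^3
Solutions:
 h(a) = C1 - 7*a^4/3 + 7*a^2/6


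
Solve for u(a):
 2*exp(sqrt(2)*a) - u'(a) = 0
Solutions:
 u(a) = C1 + sqrt(2)*exp(sqrt(2)*a)


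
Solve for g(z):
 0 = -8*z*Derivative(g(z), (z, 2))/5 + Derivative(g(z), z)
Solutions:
 g(z) = C1 + C2*z^(13/8)


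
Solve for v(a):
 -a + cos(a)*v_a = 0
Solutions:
 v(a) = C1 + Integral(a/cos(a), a)


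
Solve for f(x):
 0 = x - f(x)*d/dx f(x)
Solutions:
 f(x) = -sqrt(C1 + x^2)
 f(x) = sqrt(C1 + x^2)


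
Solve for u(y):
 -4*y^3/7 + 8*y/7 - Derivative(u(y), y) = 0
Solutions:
 u(y) = C1 - y^4/7 + 4*y^2/7


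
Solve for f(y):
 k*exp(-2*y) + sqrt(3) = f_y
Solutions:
 f(y) = C1 - k*exp(-2*y)/2 + sqrt(3)*y


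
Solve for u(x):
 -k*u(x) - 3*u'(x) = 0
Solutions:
 u(x) = C1*exp(-k*x/3)


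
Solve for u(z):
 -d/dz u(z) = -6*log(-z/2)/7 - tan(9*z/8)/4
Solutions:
 u(z) = C1 + 6*z*log(-z)/7 - 6*z/7 - 6*z*log(2)/7 - 2*log(cos(9*z/8))/9


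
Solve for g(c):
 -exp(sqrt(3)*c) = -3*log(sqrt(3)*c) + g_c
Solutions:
 g(c) = C1 + 3*c*log(c) + c*(-3 + 3*log(3)/2) - sqrt(3)*exp(sqrt(3)*c)/3


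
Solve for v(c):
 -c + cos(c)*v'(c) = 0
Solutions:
 v(c) = C1 + Integral(c/cos(c), c)


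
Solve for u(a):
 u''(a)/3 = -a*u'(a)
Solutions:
 u(a) = C1 + C2*erf(sqrt(6)*a/2)


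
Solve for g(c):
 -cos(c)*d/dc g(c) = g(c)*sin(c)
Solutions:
 g(c) = C1*cos(c)


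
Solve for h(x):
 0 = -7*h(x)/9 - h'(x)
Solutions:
 h(x) = C1*exp(-7*x/9)


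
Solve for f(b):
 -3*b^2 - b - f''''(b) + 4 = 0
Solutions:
 f(b) = C1 + C2*b + C3*b^2 + C4*b^3 - b^6/120 - b^5/120 + b^4/6


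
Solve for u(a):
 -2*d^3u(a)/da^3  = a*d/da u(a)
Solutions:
 u(a) = C1 + Integral(C2*airyai(-2^(2/3)*a/2) + C3*airybi(-2^(2/3)*a/2), a)


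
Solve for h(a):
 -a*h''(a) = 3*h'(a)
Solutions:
 h(a) = C1 + C2/a^2


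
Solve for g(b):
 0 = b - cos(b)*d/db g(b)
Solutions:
 g(b) = C1 + Integral(b/cos(b), b)


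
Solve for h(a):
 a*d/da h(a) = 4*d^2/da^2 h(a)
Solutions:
 h(a) = C1 + C2*erfi(sqrt(2)*a/4)


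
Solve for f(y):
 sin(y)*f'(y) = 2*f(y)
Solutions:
 f(y) = C1*(cos(y) - 1)/(cos(y) + 1)


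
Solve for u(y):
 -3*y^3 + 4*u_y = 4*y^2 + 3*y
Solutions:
 u(y) = C1 + 3*y^4/16 + y^3/3 + 3*y^2/8


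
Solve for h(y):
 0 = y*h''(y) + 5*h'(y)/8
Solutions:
 h(y) = C1 + C2*y^(3/8)


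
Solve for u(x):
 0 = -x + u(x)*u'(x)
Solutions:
 u(x) = -sqrt(C1 + x^2)
 u(x) = sqrt(C1 + x^2)


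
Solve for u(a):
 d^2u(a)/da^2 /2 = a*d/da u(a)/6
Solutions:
 u(a) = C1 + C2*erfi(sqrt(6)*a/6)


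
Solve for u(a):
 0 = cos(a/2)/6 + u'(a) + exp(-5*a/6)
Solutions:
 u(a) = C1 - sin(a/2)/3 + 6*exp(-5*a/6)/5


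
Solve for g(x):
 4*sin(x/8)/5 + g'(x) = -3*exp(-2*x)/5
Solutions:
 g(x) = C1 + 32*cos(x/8)/5 + 3*exp(-2*x)/10


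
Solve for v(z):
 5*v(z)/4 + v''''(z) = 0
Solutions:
 v(z) = (C1*sin(5^(1/4)*z/2) + C2*cos(5^(1/4)*z/2))*exp(-5^(1/4)*z/2) + (C3*sin(5^(1/4)*z/2) + C4*cos(5^(1/4)*z/2))*exp(5^(1/4)*z/2)


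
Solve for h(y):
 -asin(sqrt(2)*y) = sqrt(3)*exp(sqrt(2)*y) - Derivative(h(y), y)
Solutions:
 h(y) = C1 + y*asin(sqrt(2)*y) + sqrt(2)*sqrt(1 - 2*y^2)/2 + sqrt(6)*exp(sqrt(2)*y)/2


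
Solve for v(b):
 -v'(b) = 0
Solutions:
 v(b) = C1


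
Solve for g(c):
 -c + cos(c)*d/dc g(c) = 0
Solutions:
 g(c) = C1 + Integral(c/cos(c), c)


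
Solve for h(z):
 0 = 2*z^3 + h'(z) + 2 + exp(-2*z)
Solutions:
 h(z) = C1 - z^4/2 - 2*z + exp(-2*z)/2


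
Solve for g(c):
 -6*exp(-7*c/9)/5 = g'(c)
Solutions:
 g(c) = C1 + 54*exp(-7*c/9)/35


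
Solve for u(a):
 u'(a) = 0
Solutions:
 u(a) = C1


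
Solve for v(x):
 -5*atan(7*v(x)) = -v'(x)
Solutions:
 Integral(1/atan(7*_y), (_y, v(x))) = C1 + 5*x


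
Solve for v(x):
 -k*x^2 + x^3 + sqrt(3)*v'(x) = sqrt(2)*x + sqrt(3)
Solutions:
 v(x) = C1 + sqrt(3)*k*x^3/9 - sqrt(3)*x^4/12 + sqrt(6)*x^2/6 + x


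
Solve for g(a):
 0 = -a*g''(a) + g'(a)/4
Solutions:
 g(a) = C1 + C2*a^(5/4)


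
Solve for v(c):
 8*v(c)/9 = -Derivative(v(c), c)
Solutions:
 v(c) = C1*exp(-8*c/9)


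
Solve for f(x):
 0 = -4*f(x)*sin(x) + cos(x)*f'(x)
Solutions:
 f(x) = C1/cos(x)^4


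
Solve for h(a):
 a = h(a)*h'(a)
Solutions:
 h(a) = -sqrt(C1 + a^2)
 h(a) = sqrt(C1 + a^2)


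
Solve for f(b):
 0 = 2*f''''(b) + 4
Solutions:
 f(b) = C1 + C2*b + C3*b^2 + C4*b^3 - b^4/12


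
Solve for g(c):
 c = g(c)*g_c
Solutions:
 g(c) = -sqrt(C1 + c^2)
 g(c) = sqrt(C1 + c^2)


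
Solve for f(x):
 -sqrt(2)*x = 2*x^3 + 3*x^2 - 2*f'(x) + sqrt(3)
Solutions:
 f(x) = C1 + x^4/4 + x^3/2 + sqrt(2)*x^2/4 + sqrt(3)*x/2


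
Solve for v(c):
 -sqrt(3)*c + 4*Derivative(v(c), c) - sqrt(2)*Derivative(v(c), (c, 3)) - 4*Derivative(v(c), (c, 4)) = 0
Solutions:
 v(c) = C1 + C2*exp(-c*(2^(2/3)/(-sqrt(2) + sqrt(2)*sqrt(-1 + (432 - sqrt(2))^2/2) + 432)^(1/3) + 2*sqrt(2) + 2^(1/3)*(-sqrt(2) + sqrt(2)*sqrt(-1 + (432 - sqrt(2))^2/2) + 432)^(1/3))/24)*sin(2^(1/3)*sqrt(3)*c*(-(-sqrt(2) + sqrt(2)*sqrt(-1 + 93312*(-1 + sqrt(2)/432)^2) + 432)^(1/3) + 2^(1/3)/(-sqrt(2) + sqrt(2)*sqrt(-1 + 93312*(-1 + sqrt(2)/432)^2) + 432)^(1/3))/24) + C3*exp(-c*(2^(2/3)/(-sqrt(2) + sqrt(2)*sqrt(-1 + (432 - sqrt(2))^2/2) + 432)^(1/3) + 2*sqrt(2) + 2^(1/3)*(-sqrt(2) + sqrt(2)*sqrt(-1 + (432 - sqrt(2))^2/2) + 432)^(1/3))/24)*cos(2^(1/3)*sqrt(3)*c*(-(-sqrt(2) + sqrt(2)*sqrt(-1 + 93312*(-1 + sqrt(2)/432)^2) + 432)^(1/3) + 2^(1/3)/(-sqrt(2) + sqrt(2)*sqrt(-1 + 93312*(-1 + sqrt(2)/432)^2) + 432)^(1/3))/24) + C4*exp(c*(-sqrt(2) + 2^(2/3)/(-sqrt(2) + sqrt(2)*sqrt(-1 + (432 - sqrt(2))^2/2) + 432)^(1/3) + 2^(1/3)*(-sqrt(2) + sqrt(2)*sqrt(-1 + (432 - sqrt(2))^2/2) + 432)^(1/3))/12) + sqrt(3)*c^2/8


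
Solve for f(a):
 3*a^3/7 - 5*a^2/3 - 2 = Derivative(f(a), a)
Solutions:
 f(a) = C1 + 3*a^4/28 - 5*a^3/9 - 2*a


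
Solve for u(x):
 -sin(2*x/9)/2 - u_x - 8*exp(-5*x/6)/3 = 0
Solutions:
 u(x) = C1 + 9*cos(2*x/9)/4 + 16*exp(-5*x/6)/5


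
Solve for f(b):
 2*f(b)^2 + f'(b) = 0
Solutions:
 f(b) = 1/(C1 + 2*b)


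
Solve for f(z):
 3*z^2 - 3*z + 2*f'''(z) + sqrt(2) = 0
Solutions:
 f(z) = C1 + C2*z + C3*z^2 - z^5/40 + z^4/16 - sqrt(2)*z^3/12


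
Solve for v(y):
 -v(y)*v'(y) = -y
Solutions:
 v(y) = -sqrt(C1 + y^2)
 v(y) = sqrt(C1 + y^2)


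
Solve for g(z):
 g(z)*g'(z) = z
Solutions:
 g(z) = -sqrt(C1 + z^2)
 g(z) = sqrt(C1 + z^2)


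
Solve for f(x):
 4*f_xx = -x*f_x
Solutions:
 f(x) = C1 + C2*erf(sqrt(2)*x/4)


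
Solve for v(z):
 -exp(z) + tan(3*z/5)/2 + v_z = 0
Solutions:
 v(z) = C1 + exp(z) + 5*log(cos(3*z/5))/6


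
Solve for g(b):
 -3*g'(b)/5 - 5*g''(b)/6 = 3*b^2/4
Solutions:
 g(b) = C1 + C2*exp(-18*b/25) - 5*b^3/12 + 125*b^2/72 - 3125*b/648


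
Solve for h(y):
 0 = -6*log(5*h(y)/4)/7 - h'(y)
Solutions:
 -7*Integral(1/(-log(_y) - log(5) + 2*log(2)), (_y, h(y)))/6 = C1 - y


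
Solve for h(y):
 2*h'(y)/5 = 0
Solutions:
 h(y) = C1


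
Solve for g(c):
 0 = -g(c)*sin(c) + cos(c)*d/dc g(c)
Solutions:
 g(c) = C1/cos(c)


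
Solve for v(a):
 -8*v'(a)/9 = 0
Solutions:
 v(a) = C1


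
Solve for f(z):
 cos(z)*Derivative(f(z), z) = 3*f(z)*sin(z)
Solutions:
 f(z) = C1/cos(z)^3


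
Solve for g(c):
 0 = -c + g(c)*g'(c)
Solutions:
 g(c) = -sqrt(C1 + c^2)
 g(c) = sqrt(C1 + c^2)


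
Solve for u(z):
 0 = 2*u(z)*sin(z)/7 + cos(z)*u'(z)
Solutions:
 u(z) = C1*cos(z)^(2/7)


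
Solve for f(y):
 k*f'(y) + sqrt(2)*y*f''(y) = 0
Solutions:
 f(y) = C1 + y^(-sqrt(2)*re(k)/2 + 1)*(C2*sin(sqrt(2)*log(y)*Abs(im(k))/2) + C3*cos(sqrt(2)*log(y)*im(k)/2))


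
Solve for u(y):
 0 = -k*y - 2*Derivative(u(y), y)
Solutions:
 u(y) = C1 - k*y^2/4


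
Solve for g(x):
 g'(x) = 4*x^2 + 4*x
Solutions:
 g(x) = C1 + 4*x^3/3 + 2*x^2


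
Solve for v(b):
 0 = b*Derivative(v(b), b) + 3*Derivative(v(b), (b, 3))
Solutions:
 v(b) = C1 + Integral(C2*airyai(-3^(2/3)*b/3) + C3*airybi(-3^(2/3)*b/3), b)


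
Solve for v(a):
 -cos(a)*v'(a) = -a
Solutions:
 v(a) = C1 + Integral(a/cos(a), a)


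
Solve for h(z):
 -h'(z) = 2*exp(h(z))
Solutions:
 h(z) = log(1/(C1 + 2*z))


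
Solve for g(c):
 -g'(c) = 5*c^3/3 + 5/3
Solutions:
 g(c) = C1 - 5*c^4/12 - 5*c/3


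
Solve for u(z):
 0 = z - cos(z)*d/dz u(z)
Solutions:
 u(z) = C1 + Integral(z/cos(z), z)


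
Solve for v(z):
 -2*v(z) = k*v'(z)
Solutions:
 v(z) = C1*exp(-2*z/k)


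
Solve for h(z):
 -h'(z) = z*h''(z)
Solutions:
 h(z) = C1 + C2*log(z)


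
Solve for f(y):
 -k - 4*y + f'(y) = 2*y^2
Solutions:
 f(y) = C1 + k*y + 2*y^3/3 + 2*y^2


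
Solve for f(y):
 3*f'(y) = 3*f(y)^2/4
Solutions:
 f(y) = -4/(C1 + y)


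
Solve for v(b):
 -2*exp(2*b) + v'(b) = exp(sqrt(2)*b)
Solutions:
 v(b) = C1 + exp(2*b) + sqrt(2)*exp(sqrt(2)*b)/2


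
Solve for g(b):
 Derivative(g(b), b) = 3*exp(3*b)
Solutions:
 g(b) = C1 + exp(3*b)


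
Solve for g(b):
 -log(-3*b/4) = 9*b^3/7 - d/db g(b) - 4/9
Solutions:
 g(b) = C1 + 9*b^4/28 + b*log(-b) + b*(-13/9 - 2*log(2) + log(3))


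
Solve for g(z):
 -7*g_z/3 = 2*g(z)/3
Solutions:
 g(z) = C1*exp(-2*z/7)


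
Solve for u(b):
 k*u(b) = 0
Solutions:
 u(b) = 0


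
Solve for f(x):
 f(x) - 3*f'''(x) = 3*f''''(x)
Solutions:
 f(x) = C1*exp(x*(-3 + sqrt(3)*sqrt(-16*2^(1/3)/(-9 + sqrt(337))^(1/3) + 3 + 2*2^(2/3)*(-9 + sqrt(337))^(1/3)))/12)*sin(x*sqrt(Abs(-sqrt(3)/(2*sqrt(-16*2^(1/3)/(-9 + sqrt(337))^(1/3) + 3 + 2*2^(2/3)*(-9 + sqrt(337))^(1/3))) - 2^(2/3)*(-9 + sqrt(337))^(1/3)/6 + 1/2 + 4*2^(1/3)/(3*(-9 + sqrt(337))^(1/3))))/2) + C2*exp(x*(-3 + sqrt(3)*sqrt(-16*2^(1/3)/(-9 + sqrt(337))^(1/3) + 3 + 2*2^(2/3)*(-9 + sqrt(337))^(1/3)))/12)*cos(x*sqrt(Abs(-sqrt(3)/(2*sqrt(-16*2^(1/3)/(-9 + sqrt(337))^(1/3) + 3 + 2*2^(2/3)*(-9 + sqrt(337))^(1/3))) - 2^(2/3)*(-9 + sqrt(337))^(1/3)/6 + 1/2 + 4*2^(1/3)/(3*(-9 + sqrt(337))^(1/3))))/2) + C3*exp(x*(-3 - sqrt(3)*sqrt(-16*2^(1/3)/(-9 + sqrt(337))^(1/3) + 3 + 2*2^(2/3)*(-9 + sqrt(337))^(1/3)) + 6*sqrt(Abs(-2^(2/3)*(-9 + sqrt(337))^(1/3)/6 + 1/2 + 4*2^(1/3)/(3*(-9 + sqrt(337))^(1/3)) + sqrt(3)/(2*sqrt(-16*2^(1/3)/(-9 + sqrt(337))^(1/3) + 3 + 2*2^(2/3)*(-9 + sqrt(337))^(1/3))))))/12) + C4*exp(-x*(sqrt(3)*sqrt(-16*2^(1/3)/(-9 + sqrt(337))^(1/3) + 3 + 2*2^(2/3)*(-9 + sqrt(337))^(1/3)) + 3 + 6*sqrt(Abs(-2^(2/3)*(-9 + sqrt(337))^(1/3)/6 + 1/2 + 4*2^(1/3)/(3*(-9 + sqrt(337))^(1/3)) + sqrt(3)/(2*sqrt(-16*2^(1/3)/(-9 + sqrt(337))^(1/3) + 3 + 2*2^(2/3)*(-9 + sqrt(337))^(1/3))))))/12)


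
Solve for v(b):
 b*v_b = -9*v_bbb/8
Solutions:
 v(b) = C1 + Integral(C2*airyai(-2*3^(1/3)*b/3) + C3*airybi(-2*3^(1/3)*b/3), b)


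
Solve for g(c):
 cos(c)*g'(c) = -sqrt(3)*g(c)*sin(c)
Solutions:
 g(c) = C1*cos(c)^(sqrt(3))


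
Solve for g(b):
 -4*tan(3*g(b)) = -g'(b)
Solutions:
 g(b) = -asin(C1*exp(12*b))/3 + pi/3
 g(b) = asin(C1*exp(12*b))/3


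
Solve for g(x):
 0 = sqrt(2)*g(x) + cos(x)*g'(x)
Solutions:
 g(x) = C1*(sin(x) - 1)^(sqrt(2)/2)/(sin(x) + 1)^(sqrt(2)/2)


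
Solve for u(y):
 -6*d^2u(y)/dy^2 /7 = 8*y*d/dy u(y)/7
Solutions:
 u(y) = C1 + C2*erf(sqrt(6)*y/3)


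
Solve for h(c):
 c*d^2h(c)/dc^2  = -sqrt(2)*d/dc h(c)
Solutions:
 h(c) = C1 + C2*c^(1 - sqrt(2))


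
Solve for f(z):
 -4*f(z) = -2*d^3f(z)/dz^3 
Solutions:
 f(z) = C3*exp(2^(1/3)*z) + (C1*sin(2^(1/3)*sqrt(3)*z/2) + C2*cos(2^(1/3)*sqrt(3)*z/2))*exp(-2^(1/3)*z/2)


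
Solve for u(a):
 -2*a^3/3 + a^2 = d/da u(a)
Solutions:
 u(a) = C1 - a^4/6 + a^3/3


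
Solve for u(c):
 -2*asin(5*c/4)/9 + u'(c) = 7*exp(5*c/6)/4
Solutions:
 u(c) = C1 + 2*c*asin(5*c/4)/9 + 2*sqrt(16 - 25*c^2)/45 + 21*exp(5*c/6)/10


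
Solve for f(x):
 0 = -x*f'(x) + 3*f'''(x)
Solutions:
 f(x) = C1 + Integral(C2*airyai(3^(2/3)*x/3) + C3*airybi(3^(2/3)*x/3), x)


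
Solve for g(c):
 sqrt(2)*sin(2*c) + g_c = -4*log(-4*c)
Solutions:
 g(c) = C1 - 4*c*log(-c) - 8*c*log(2) + 4*c + sqrt(2)*cos(2*c)/2


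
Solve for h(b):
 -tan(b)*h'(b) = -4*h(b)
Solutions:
 h(b) = C1*sin(b)^4


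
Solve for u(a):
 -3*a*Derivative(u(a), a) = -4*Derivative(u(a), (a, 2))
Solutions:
 u(a) = C1 + C2*erfi(sqrt(6)*a/4)


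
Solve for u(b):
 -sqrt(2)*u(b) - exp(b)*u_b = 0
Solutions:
 u(b) = C1*exp(sqrt(2)*exp(-b))


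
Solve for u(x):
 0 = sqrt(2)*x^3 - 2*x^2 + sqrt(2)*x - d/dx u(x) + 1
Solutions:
 u(x) = C1 + sqrt(2)*x^4/4 - 2*x^3/3 + sqrt(2)*x^2/2 + x


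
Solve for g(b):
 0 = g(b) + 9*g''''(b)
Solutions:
 g(b) = (C1*sin(sqrt(6)*b/6) + C2*cos(sqrt(6)*b/6))*exp(-sqrt(6)*b/6) + (C3*sin(sqrt(6)*b/6) + C4*cos(sqrt(6)*b/6))*exp(sqrt(6)*b/6)


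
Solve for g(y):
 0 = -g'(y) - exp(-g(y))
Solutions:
 g(y) = log(C1 - y)


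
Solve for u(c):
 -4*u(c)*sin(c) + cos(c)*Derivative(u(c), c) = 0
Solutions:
 u(c) = C1/cos(c)^4


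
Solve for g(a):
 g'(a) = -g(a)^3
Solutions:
 g(a) = -sqrt(2)*sqrt(-1/(C1 - a))/2
 g(a) = sqrt(2)*sqrt(-1/(C1 - a))/2


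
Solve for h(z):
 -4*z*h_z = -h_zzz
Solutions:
 h(z) = C1 + Integral(C2*airyai(2^(2/3)*z) + C3*airybi(2^(2/3)*z), z)


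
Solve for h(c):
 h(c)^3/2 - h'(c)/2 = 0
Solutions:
 h(c) = -sqrt(2)*sqrt(-1/(C1 + c))/2
 h(c) = sqrt(2)*sqrt(-1/(C1 + c))/2


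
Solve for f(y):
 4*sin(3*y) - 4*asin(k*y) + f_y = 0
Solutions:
 f(y) = C1 + 4*Piecewise((y*asin(k*y) + sqrt(-k^2*y^2 + 1)/k, Ne(k, 0)), (0, True)) + 4*cos(3*y)/3


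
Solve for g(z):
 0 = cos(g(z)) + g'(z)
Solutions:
 g(z) = pi - asin((C1 + exp(2*z))/(C1 - exp(2*z)))
 g(z) = asin((C1 + exp(2*z))/(C1 - exp(2*z)))


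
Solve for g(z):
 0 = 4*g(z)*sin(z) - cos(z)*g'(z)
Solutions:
 g(z) = C1/cos(z)^4


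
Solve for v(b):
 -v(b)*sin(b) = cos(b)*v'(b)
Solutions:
 v(b) = C1*cos(b)


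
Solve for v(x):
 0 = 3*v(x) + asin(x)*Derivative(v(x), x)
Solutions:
 v(x) = C1*exp(-3*Integral(1/asin(x), x))


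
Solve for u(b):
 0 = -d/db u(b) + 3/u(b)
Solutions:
 u(b) = -sqrt(C1 + 6*b)
 u(b) = sqrt(C1 + 6*b)


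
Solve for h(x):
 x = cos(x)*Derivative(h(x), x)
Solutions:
 h(x) = C1 + Integral(x/cos(x), x)


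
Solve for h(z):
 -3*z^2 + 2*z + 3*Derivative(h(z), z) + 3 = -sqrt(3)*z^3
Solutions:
 h(z) = C1 - sqrt(3)*z^4/12 + z^3/3 - z^2/3 - z


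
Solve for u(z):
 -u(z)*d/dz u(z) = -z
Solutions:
 u(z) = -sqrt(C1 + z^2)
 u(z) = sqrt(C1 + z^2)


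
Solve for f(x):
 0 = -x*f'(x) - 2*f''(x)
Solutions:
 f(x) = C1 + C2*erf(x/2)


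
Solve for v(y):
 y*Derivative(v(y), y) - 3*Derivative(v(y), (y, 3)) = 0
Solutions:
 v(y) = C1 + Integral(C2*airyai(3^(2/3)*y/3) + C3*airybi(3^(2/3)*y/3), y)


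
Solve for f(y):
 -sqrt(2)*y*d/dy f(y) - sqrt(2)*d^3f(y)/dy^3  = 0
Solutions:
 f(y) = C1 + Integral(C2*airyai(-y) + C3*airybi(-y), y)


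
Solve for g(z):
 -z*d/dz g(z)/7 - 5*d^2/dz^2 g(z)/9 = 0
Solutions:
 g(z) = C1 + C2*erf(3*sqrt(70)*z/70)


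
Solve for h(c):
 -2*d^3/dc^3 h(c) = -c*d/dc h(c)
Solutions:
 h(c) = C1 + Integral(C2*airyai(2^(2/3)*c/2) + C3*airybi(2^(2/3)*c/2), c)


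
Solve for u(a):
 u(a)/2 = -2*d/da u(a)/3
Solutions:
 u(a) = C1*exp(-3*a/4)


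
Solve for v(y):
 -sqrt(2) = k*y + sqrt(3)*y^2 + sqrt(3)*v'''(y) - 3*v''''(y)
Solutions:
 v(y) = C1 + C2*y + C3*y^2 + C4*exp(sqrt(3)*y/3) - y^5/60 + sqrt(3)*y^4*(-k - 6)/72 + y^3*(-k/6 - 1 - sqrt(6)/18)


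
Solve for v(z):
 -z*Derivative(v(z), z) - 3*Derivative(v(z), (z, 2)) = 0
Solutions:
 v(z) = C1 + C2*erf(sqrt(6)*z/6)


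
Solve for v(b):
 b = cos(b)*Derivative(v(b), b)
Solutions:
 v(b) = C1 + Integral(b/cos(b), b)


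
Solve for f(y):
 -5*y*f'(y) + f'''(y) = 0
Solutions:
 f(y) = C1 + Integral(C2*airyai(5^(1/3)*y) + C3*airybi(5^(1/3)*y), y)


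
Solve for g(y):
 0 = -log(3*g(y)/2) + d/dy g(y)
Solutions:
 Integral(1/(-log(_y) - log(3) + log(2)), (_y, g(y))) = C1 - y


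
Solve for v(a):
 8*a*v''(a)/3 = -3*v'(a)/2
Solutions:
 v(a) = C1 + C2*a^(7/16)


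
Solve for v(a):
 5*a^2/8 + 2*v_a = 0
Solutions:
 v(a) = C1 - 5*a^3/48


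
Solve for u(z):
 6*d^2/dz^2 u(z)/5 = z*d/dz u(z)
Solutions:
 u(z) = C1 + C2*erfi(sqrt(15)*z/6)


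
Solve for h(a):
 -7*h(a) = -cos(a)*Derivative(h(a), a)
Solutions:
 h(a) = C1*sqrt(sin(a) + 1)*(sin(a)^3 + 3*sin(a)^2 + 3*sin(a) + 1)/(sqrt(sin(a) - 1)*(sin(a)^3 - 3*sin(a)^2 + 3*sin(a) - 1))


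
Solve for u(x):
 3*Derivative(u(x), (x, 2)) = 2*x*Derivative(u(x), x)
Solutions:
 u(x) = C1 + C2*erfi(sqrt(3)*x/3)


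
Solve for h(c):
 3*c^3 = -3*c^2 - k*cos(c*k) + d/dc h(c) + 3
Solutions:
 h(c) = C1 + 3*c^4/4 + c^3 - 3*c + sin(c*k)


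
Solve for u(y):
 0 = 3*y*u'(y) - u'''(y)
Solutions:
 u(y) = C1 + Integral(C2*airyai(3^(1/3)*y) + C3*airybi(3^(1/3)*y), y)


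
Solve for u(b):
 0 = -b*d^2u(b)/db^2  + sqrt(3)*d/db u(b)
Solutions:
 u(b) = C1 + C2*b^(1 + sqrt(3))


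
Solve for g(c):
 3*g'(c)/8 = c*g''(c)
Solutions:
 g(c) = C1 + C2*c^(11/8)


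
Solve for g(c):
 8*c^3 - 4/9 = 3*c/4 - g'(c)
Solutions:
 g(c) = C1 - 2*c^4 + 3*c^2/8 + 4*c/9


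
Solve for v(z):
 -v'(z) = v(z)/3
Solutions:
 v(z) = C1*exp(-z/3)


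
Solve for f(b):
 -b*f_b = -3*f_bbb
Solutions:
 f(b) = C1 + Integral(C2*airyai(3^(2/3)*b/3) + C3*airybi(3^(2/3)*b/3), b)


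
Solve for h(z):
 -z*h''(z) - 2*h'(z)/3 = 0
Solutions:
 h(z) = C1 + C2*z^(1/3)


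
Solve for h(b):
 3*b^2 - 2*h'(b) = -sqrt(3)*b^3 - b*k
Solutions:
 h(b) = C1 + sqrt(3)*b^4/8 + b^3/2 + b^2*k/4


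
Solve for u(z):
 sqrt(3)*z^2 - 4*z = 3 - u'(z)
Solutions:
 u(z) = C1 - sqrt(3)*z^3/3 + 2*z^2 + 3*z


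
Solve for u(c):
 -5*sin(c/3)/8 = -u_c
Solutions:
 u(c) = C1 - 15*cos(c/3)/8


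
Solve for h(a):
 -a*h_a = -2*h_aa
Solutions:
 h(a) = C1 + C2*erfi(a/2)


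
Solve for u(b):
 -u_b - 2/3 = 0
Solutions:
 u(b) = C1 - 2*b/3


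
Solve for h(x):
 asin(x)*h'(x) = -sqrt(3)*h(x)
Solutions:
 h(x) = C1*exp(-sqrt(3)*Integral(1/asin(x), x))


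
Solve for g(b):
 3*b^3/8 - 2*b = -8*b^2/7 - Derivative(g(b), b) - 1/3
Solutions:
 g(b) = C1 - 3*b^4/32 - 8*b^3/21 + b^2 - b/3


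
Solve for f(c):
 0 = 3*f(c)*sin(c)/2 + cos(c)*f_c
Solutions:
 f(c) = C1*cos(c)^(3/2)


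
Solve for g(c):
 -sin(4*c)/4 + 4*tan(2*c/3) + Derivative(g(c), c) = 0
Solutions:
 g(c) = C1 + 6*log(cos(2*c/3)) - cos(4*c)/16


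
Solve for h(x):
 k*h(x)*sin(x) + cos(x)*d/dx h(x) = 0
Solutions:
 h(x) = C1*exp(k*log(cos(x)))


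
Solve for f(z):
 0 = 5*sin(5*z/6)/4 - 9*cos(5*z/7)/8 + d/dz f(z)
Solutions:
 f(z) = C1 + 63*sin(5*z/7)/40 + 3*cos(5*z/6)/2


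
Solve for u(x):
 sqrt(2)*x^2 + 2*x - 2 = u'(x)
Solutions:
 u(x) = C1 + sqrt(2)*x^3/3 + x^2 - 2*x


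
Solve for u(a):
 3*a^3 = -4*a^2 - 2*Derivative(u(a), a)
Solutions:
 u(a) = C1 - 3*a^4/8 - 2*a^3/3


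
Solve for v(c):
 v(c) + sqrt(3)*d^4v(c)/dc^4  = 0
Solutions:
 v(c) = (C1*sin(sqrt(2)*3^(7/8)*c/6) + C2*cos(sqrt(2)*3^(7/8)*c/6))*exp(-sqrt(2)*3^(7/8)*c/6) + (C3*sin(sqrt(2)*3^(7/8)*c/6) + C4*cos(sqrt(2)*3^(7/8)*c/6))*exp(sqrt(2)*3^(7/8)*c/6)


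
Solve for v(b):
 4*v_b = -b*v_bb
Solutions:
 v(b) = C1 + C2/b^3


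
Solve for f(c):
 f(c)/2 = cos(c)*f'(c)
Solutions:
 f(c) = C1*(sin(c) + 1)^(1/4)/(sin(c) - 1)^(1/4)


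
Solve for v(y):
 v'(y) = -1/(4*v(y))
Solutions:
 v(y) = -sqrt(C1 - 2*y)/2
 v(y) = sqrt(C1 - 2*y)/2


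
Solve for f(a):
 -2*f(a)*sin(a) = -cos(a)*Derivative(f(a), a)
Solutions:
 f(a) = C1/cos(a)^2


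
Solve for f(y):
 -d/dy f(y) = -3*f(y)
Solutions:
 f(y) = C1*exp(3*y)


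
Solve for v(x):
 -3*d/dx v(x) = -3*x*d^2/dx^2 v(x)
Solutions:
 v(x) = C1 + C2*x^2


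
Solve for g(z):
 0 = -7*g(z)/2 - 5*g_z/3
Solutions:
 g(z) = C1*exp(-21*z/10)


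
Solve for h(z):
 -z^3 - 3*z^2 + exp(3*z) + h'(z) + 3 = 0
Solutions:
 h(z) = C1 + z^4/4 + z^3 - 3*z - exp(3*z)/3


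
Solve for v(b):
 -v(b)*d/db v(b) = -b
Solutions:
 v(b) = -sqrt(C1 + b^2)
 v(b) = sqrt(C1 + b^2)


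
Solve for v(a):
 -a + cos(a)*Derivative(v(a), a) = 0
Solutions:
 v(a) = C1 + Integral(a/cos(a), a)


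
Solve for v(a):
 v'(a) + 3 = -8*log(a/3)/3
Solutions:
 v(a) = C1 - 8*a*log(a)/3 - a/3 + 8*a*log(3)/3


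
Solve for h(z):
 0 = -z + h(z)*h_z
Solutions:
 h(z) = -sqrt(C1 + z^2)
 h(z) = sqrt(C1 + z^2)


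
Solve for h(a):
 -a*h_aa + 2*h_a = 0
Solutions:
 h(a) = C1 + C2*a^3


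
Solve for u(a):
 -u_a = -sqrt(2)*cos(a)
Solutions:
 u(a) = C1 + sqrt(2)*sin(a)


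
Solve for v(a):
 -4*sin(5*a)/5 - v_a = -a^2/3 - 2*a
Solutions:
 v(a) = C1 + a^3/9 + a^2 + 4*cos(5*a)/25


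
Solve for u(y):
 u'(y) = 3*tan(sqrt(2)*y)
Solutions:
 u(y) = C1 - 3*sqrt(2)*log(cos(sqrt(2)*y))/2


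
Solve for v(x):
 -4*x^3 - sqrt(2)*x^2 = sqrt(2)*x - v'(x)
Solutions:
 v(x) = C1 + x^4 + sqrt(2)*x^3/3 + sqrt(2)*x^2/2


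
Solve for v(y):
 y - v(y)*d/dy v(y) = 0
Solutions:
 v(y) = -sqrt(C1 + y^2)
 v(y) = sqrt(C1 + y^2)


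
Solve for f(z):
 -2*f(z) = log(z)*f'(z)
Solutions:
 f(z) = C1*exp(-2*li(z))


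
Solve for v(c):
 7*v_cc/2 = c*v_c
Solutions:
 v(c) = C1 + C2*erfi(sqrt(7)*c/7)


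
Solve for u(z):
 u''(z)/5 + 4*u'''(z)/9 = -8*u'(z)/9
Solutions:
 u(z) = C1 + (C2*sin(sqrt(3119)*z/40) + C3*cos(sqrt(3119)*z/40))*exp(-9*z/40)


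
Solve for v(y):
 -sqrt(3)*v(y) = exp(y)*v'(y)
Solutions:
 v(y) = C1*exp(sqrt(3)*exp(-y))


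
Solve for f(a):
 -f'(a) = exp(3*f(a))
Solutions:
 f(a) = log((-3^(2/3) - 3*3^(1/6)*I)*(1/(C1 + a))^(1/3)/6)
 f(a) = log((-3^(2/3) + 3*3^(1/6)*I)*(1/(C1 + a))^(1/3)/6)
 f(a) = log(1/(C1 + 3*a))/3


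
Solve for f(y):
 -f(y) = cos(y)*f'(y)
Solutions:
 f(y) = C1*sqrt(sin(y) - 1)/sqrt(sin(y) + 1)


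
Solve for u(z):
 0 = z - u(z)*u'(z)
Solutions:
 u(z) = -sqrt(C1 + z^2)
 u(z) = sqrt(C1 + z^2)


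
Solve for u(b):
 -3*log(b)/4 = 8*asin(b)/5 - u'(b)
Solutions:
 u(b) = C1 + 3*b*log(b)/4 + 8*b*asin(b)/5 - 3*b/4 + 8*sqrt(1 - b^2)/5


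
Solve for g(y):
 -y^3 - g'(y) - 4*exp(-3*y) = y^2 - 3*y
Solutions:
 g(y) = C1 - y^4/4 - y^3/3 + 3*y^2/2 + 4*exp(-3*y)/3


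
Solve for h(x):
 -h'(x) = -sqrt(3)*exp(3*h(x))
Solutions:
 h(x) = log(-1/(C1 + 3*sqrt(3)*x))/3
 h(x) = log((-1/(C1 + sqrt(3)*x))^(1/3)*(-3^(2/3) - 3*3^(1/6)*I)/6)
 h(x) = log((-1/(C1 + sqrt(3)*x))^(1/3)*(-3^(2/3) + 3*3^(1/6)*I)/6)


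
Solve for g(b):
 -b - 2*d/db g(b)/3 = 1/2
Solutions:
 g(b) = C1 - 3*b^2/4 - 3*b/4


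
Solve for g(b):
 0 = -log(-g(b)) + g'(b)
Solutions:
 -li(-g(b)) = C1 + b


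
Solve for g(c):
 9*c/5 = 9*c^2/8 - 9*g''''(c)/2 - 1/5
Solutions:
 g(c) = C1 + C2*c + C3*c^2 + C4*c^3 + c^6/1440 - c^5/300 - c^4/540


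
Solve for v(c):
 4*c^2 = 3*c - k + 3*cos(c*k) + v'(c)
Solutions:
 v(c) = C1 + 4*c^3/3 - 3*c^2/2 + c*k - 3*sin(c*k)/k


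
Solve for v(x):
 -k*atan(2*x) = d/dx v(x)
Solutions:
 v(x) = C1 - k*(x*atan(2*x) - log(4*x^2 + 1)/4)


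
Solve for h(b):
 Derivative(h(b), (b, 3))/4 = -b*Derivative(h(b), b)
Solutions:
 h(b) = C1 + Integral(C2*airyai(-2^(2/3)*b) + C3*airybi(-2^(2/3)*b), b)


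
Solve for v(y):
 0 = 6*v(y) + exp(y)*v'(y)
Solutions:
 v(y) = C1*exp(6*exp(-y))


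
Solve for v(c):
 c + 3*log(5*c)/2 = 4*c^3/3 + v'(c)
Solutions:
 v(c) = C1 - c^4/3 + c^2/2 + 3*c*log(c)/2 - 3*c/2 + 3*c*log(5)/2


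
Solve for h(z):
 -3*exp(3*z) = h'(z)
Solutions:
 h(z) = C1 - exp(3*z)


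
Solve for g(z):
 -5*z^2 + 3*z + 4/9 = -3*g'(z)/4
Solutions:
 g(z) = C1 + 20*z^3/9 - 2*z^2 - 16*z/27


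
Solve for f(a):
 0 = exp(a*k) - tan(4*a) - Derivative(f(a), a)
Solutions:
 f(a) = C1 + Piecewise((exp(a*k)/k, Ne(k, 0)), (a, True)) + log(cos(4*a))/4


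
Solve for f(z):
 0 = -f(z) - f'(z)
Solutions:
 f(z) = C1*exp(-z)


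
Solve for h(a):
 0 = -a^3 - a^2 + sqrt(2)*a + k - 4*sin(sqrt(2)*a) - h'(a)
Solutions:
 h(a) = C1 - a^4/4 - a^3/3 + sqrt(2)*a^2/2 + a*k + 2*sqrt(2)*cos(sqrt(2)*a)


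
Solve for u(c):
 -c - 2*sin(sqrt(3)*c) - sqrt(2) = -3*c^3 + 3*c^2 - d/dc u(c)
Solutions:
 u(c) = C1 - 3*c^4/4 + c^3 + c^2/2 + sqrt(2)*c - 2*sqrt(3)*cos(sqrt(3)*c)/3


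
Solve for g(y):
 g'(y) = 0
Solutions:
 g(y) = C1


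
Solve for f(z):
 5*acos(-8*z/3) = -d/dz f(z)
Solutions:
 f(z) = C1 - 5*z*acos(-8*z/3) - 5*sqrt(9 - 64*z^2)/8


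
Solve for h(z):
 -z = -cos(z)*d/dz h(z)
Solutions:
 h(z) = C1 + Integral(z/cos(z), z)


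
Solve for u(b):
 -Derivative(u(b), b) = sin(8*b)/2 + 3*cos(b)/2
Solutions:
 u(b) = C1 - 3*sin(b)/2 + cos(8*b)/16


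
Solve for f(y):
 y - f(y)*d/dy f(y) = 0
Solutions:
 f(y) = -sqrt(C1 + y^2)
 f(y) = sqrt(C1 + y^2)


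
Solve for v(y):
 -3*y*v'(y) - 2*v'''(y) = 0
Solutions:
 v(y) = C1 + Integral(C2*airyai(-2^(2/3)*3^(1/3)*y/2) + C3*airybi(-2^(2/3)*3^(1/3)*y/2), y)


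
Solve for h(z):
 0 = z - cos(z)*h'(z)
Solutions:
 h(z) = C1 + Integral(z/cos(z), z)


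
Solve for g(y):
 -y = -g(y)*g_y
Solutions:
 g(y) = -sqrt(C1 + y^2)
 g(y) = sqrt(C1 + y^2)


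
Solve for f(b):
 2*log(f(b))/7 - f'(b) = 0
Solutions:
 li(f(b)) = C1 + 2*b/7


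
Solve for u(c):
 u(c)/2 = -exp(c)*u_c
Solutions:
 u(c) = C1*exp(exp(-c)/2)


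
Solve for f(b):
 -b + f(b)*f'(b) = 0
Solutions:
 f(b) = -sqrt(C1 + b^2)
 f(b) = sqrt(C1 + b^2)


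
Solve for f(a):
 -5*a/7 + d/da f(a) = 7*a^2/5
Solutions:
 f(a) = C1 + 7*a^3/15 + 5*a^2/14


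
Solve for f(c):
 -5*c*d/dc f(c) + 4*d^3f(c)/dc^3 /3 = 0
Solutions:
 f(c) = C1 + Integral(C2*airyai(30^(1/3)*c/2) + C3*airybi(30^(1/3)*c/2), c)


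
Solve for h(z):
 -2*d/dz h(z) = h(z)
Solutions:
 h(z) = C1*exp(-z/2)


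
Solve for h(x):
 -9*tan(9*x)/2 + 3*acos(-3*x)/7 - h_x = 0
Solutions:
 h(x) = C1 + 3*x*acos(-3*x)/7 + sqrt(1 - 9*x^2)/7 + log(cos(9*x))/2


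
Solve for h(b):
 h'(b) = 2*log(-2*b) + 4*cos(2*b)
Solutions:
 h(b) = C1 + 2*b*log(-b) - 2*b + 2*b*log(2) + 2*sin(2*b)


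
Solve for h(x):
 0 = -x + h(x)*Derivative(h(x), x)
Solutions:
 h(x) = -sqrt(C1 + x^2)
 h(x) = sqrt(C1 + x^2)


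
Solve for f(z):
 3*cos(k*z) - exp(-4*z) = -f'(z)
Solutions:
 f(z) = C1 - exp(-4*z)/4 - 3*sin(k*z)/k


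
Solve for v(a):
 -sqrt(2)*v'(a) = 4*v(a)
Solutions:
 v(a) = C1*exp(-2*sqrt(2)*a)


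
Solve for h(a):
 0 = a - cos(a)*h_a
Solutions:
 h(a) = C1 + Integral(a/cos(a), a)


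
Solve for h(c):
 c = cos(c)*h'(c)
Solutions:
 h(c) = C1 + Integral(c/cos(c), c)


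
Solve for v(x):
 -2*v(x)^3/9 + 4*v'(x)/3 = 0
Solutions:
 v(x) = -sqrt(3)*sqrt(-1/(C1 + x))
 v(x) = sqrt(3)*sqrt(-1/(C1 + x))


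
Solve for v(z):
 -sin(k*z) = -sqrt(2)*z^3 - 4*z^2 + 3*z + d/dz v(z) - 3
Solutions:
 v(z) = C1 + sqrt(2)*z^4/4 + 4*z^3/3 - 3*z^2/2 + 3*z + cos(k*z)/k


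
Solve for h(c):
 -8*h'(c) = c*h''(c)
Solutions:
 h(c) = C1 + C2/c^7


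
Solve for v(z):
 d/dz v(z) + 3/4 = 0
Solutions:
 v(z) = C1 - 3*z/4


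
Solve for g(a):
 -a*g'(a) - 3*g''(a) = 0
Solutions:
 g(a) = C1 + C2*erf(sqrt(6)*a/6)


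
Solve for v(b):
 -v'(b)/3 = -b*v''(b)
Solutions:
 v(b) = C1 + C2*b^(4/3)


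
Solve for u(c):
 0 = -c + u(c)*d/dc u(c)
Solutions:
 u(c) = -sqrt(C1 + c^2)
 u(c) = sqrt(C1 + c^2)


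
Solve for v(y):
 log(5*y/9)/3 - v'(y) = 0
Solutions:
 v(y) = C1 + y*log(y)/3 - 2*y*log(3)/3 - y/3 + y*log(5)/3


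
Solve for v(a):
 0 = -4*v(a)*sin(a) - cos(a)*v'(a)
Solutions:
 v(a) = C1*cos(a)^4


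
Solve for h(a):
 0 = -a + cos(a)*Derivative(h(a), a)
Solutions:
 h(a) = C1 + Integral(a/cos(a), a)


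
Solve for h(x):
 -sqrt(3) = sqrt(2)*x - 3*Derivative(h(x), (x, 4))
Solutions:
 h(x) = C1 + C2*x + C3*x^2 + C4*x^3 + sqrt(2)*x^5/360 + sqrt(3)*x^4/72


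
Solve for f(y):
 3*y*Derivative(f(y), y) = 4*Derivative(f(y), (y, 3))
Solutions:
 f(y) = C1 + Integral(C2*airyai(6^(1/3)*y/2) + C3*airybi(6^(1/3)*y/2), y)


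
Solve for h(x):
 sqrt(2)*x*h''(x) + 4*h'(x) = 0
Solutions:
 h(x) = C1 + C2*x^(1 - 2*sqrt(2))


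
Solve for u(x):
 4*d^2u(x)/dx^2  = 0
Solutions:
 u(x) = C1 + C2*x


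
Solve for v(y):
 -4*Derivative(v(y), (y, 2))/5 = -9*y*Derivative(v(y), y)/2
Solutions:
 v(y) = C1 + C2*erfi(3*sqrt(5)*y/4)


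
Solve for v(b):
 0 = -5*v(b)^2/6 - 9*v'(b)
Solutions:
 v(b) = 54/(C1 + 5*b)


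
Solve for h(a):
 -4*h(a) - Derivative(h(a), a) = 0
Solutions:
 h(a) = C1*exp(-4*a)


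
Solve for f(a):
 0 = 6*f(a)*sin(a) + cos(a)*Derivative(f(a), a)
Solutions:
 f(a) = C1*cos(a)^6


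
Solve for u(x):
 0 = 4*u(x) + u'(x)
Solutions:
 u(x) = C1*exp(-4*x)


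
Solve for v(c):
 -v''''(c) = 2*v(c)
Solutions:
 v(c) = (C1*sin(2^(3/4)*c/2) + C2*cos(2^(3/4)*c/2))*exp(-2^(3/4)*c/2) + (C3*sin(2^(3/4)*c/2) + C4*cos(2^(3/4)*c/2))*exp(2^(3/4)*c/2)


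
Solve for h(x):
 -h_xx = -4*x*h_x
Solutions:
 h(x) = C1 + C2*erfi(sqrt(2)*x)
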